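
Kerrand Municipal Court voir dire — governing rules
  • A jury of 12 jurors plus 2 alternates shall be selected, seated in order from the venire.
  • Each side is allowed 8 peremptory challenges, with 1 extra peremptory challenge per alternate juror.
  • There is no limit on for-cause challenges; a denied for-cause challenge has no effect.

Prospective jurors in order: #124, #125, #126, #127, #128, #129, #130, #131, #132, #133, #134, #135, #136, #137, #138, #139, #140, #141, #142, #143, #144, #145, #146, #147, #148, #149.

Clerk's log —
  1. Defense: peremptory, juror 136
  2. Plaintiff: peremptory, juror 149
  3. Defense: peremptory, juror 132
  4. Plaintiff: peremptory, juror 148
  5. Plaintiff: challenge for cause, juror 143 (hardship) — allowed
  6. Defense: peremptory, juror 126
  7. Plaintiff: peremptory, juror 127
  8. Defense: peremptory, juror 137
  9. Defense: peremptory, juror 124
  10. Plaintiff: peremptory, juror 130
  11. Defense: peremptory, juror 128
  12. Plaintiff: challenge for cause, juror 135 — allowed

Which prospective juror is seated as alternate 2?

147

Removed: #124, #126, #127, #128, #130, #132, #135, #136, #137, #143, #148, #149.
Seating in order: seats 1–12 → #125, #129, #131, #133, #134, #138, #139, #140, #141, #142, #144, #145; alternates → #146, #147.
So alternate 2 is #147.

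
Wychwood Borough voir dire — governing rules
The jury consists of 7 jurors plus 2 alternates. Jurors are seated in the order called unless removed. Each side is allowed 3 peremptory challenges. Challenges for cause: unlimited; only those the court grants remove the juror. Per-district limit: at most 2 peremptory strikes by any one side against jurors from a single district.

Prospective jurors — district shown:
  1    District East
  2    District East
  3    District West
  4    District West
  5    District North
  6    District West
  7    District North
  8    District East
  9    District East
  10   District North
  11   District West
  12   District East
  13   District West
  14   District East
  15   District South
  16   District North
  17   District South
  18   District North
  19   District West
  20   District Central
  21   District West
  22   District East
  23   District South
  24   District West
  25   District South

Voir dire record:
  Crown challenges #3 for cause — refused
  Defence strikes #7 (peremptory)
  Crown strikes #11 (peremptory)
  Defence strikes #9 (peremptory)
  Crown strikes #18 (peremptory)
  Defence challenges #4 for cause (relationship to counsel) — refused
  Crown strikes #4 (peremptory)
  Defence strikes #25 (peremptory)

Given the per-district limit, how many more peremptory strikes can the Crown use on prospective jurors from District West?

Crown peremptories so far: #11, #18, #4 — 3 of 3 used, 0 left overall.
Against District West: #11, #4 — 2 used; per-district cap 2 leaves 0.
Binding limit: min(0, 0) = 0.

0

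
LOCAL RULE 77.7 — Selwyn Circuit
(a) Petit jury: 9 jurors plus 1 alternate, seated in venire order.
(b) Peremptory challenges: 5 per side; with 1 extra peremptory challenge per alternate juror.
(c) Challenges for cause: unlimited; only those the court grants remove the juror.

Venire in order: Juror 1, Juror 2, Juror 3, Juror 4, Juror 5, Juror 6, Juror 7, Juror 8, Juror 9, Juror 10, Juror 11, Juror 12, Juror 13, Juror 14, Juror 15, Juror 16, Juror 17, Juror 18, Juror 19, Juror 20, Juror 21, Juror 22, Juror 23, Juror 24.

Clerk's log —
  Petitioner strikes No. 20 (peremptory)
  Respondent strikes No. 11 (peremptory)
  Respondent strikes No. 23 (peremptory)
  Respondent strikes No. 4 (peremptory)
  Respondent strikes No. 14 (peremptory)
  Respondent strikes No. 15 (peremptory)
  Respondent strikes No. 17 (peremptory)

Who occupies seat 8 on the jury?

Removed: #4, #11, #14, #15, #17, #20, #23.
Seating in order: seats 1–9 → #1, #2, #3, #5, #6, #7, #8, #9, #10; alternates → #12.
So seat 8 is #9.

9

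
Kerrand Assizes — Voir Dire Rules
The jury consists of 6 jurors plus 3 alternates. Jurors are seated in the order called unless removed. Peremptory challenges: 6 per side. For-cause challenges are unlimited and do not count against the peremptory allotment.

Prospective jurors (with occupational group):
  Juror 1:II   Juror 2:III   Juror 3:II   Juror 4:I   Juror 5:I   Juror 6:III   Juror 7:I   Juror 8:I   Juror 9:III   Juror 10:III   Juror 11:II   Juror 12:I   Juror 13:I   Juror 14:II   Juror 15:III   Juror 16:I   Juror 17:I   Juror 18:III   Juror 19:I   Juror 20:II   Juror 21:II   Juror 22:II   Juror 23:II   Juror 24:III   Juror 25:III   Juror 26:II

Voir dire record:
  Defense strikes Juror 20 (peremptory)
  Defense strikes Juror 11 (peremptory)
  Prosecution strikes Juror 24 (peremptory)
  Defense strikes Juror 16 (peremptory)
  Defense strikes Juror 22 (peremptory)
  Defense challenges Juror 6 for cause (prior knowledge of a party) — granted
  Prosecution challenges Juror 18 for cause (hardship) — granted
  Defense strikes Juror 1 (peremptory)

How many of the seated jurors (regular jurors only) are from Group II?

1

Removed: #1, #6, #11, #16, #18, #20, #22, #24.
Seated jurors 1–6: #2, #3, #4, #5, #7, #8 (alternates #9, #10, #12 not counted).
Of those, in Group II: #3 → 1.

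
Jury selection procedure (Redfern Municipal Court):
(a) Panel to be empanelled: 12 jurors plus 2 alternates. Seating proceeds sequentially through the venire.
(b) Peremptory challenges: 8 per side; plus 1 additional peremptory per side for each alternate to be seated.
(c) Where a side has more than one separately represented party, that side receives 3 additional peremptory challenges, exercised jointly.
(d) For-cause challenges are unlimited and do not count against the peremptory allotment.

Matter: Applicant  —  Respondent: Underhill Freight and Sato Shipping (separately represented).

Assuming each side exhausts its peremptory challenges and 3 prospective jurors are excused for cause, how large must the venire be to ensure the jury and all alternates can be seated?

Seats to fill: 12 + 2 alternates = 14.
Peremptories — Applicant: 8 + 1×2 = 10; Respondent: 8 + 1×2 + 3 = 13; total 23.
For-cause removals: 3.
Minimum venire: 14 + 23 + 3 = 40.

40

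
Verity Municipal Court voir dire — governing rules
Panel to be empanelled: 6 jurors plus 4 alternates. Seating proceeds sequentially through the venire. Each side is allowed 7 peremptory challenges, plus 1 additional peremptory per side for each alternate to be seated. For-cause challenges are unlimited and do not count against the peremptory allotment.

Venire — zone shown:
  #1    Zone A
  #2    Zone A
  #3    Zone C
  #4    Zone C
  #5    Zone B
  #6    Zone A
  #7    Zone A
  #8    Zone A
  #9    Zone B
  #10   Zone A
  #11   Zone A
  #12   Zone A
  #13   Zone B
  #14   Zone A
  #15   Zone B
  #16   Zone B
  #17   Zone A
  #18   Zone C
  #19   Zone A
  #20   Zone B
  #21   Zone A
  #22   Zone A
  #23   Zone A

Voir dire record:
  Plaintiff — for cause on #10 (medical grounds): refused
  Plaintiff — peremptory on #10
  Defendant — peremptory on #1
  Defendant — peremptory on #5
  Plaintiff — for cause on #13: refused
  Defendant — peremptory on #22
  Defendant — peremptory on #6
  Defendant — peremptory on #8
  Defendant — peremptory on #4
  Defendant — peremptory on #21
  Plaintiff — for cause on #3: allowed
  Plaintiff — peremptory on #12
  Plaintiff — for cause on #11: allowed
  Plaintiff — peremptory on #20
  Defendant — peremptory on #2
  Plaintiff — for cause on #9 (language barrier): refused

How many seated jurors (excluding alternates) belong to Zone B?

4

Removed: #1, #2, #3, #4, #5, #6, #8, #10, #11, #12, #20, #21, #22.
Seated jurors 1–6: #7, #9, #13, #14, #15, #16 (alternates #17, #18, #19, #23 not counted).
Of those, in Zone B: #9, #13, #15, #16 → 4.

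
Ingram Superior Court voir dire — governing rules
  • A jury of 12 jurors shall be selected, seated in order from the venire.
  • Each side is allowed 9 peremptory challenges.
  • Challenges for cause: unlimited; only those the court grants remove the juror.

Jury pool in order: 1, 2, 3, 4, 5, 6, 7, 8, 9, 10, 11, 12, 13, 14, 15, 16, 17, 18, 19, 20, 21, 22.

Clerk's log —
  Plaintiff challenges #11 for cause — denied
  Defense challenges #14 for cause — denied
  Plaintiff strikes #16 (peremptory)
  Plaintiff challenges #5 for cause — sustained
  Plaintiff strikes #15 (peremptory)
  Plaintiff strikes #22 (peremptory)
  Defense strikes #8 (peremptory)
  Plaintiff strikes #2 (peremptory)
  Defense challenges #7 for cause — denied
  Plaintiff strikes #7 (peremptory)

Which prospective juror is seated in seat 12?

Removed: #2, #5, #7, #8, #15, #16, #22. (#11, #14 stay — for-cause denied.)
Seating in order: seats 1–12 → #1, #3, #4, #6, #9, #10, #11, #12, #13, #14, #17, #18.
So seat 12 is #18.

18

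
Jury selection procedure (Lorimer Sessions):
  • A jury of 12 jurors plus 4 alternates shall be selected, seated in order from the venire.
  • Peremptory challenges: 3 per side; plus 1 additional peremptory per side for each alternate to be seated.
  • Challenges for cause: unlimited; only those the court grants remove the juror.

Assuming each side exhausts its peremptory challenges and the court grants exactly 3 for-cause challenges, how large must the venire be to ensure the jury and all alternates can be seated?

Seats to fill: 12 + 4 alternates = 16.
Peremptories: 3 + 1×4 = 7 per side × 2 sides = 14.
For-cause removals: 3.
Minimum venire: 16 + 14 + 3 = 33.

33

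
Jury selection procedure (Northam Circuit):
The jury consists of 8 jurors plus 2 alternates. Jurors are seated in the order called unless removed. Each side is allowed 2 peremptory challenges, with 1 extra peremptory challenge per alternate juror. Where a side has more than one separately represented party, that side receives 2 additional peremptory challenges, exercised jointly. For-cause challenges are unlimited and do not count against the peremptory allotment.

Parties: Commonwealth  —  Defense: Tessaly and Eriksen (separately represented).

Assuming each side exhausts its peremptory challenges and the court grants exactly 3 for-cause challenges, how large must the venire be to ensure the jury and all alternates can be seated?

23

Seats to fill: 8 + 2 alternates = 10.
Peremptories — Commonwealth: 2 + 1×2 = 4; Defense: 2 + 1×2 + 2 = 6; total 10.
For-cause removals: 3.
Minimum venire: 10 + 10 + 3 = 23.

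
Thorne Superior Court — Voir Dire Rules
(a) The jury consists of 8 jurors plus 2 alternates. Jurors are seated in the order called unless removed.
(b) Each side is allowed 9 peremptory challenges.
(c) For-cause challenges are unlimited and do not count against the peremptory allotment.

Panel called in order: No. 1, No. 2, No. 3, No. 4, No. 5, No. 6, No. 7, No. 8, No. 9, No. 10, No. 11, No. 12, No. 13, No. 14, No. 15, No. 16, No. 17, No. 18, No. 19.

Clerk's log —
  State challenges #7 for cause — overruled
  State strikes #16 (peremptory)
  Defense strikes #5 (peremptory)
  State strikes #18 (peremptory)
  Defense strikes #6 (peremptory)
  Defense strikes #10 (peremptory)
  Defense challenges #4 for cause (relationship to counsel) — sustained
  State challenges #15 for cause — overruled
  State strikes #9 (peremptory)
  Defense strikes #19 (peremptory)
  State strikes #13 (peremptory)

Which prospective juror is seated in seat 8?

Removed: #4, #5, #6, #9, #10, #13, #16, #18, #19. (#7, #15 stay — for-cause denied.)
Seating in order: seats 1–8 → #1, #2, #3, #7, #8, #11, #12, #14; alternates → #15, #17.
So seat 8 is #14.

14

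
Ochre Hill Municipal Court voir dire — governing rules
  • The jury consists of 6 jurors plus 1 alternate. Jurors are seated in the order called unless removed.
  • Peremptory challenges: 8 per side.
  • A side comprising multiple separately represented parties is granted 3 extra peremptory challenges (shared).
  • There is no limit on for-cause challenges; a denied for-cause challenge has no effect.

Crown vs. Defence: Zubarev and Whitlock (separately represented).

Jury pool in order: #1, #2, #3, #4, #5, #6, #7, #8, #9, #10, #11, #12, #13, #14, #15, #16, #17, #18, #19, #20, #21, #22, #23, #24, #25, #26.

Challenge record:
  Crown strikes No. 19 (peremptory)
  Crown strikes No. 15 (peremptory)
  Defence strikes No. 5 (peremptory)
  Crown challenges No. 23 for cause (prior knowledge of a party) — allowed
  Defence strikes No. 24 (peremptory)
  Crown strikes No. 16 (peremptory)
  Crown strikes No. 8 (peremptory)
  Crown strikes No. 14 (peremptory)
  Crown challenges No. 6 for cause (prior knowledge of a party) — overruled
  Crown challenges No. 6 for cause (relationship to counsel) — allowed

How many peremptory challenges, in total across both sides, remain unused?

12

Crown allotment: 8. Defence allotment: 8 base + 3 multi-party = 11.
Crown peremptories used: #19, #15, #16, #8, #14 — 5 (for-cause on #23, #6, #6 don't count).
Defence peremptories used: #5, #24 — 2.
Remaining: (8 − 5) + (11 − 2) = 12.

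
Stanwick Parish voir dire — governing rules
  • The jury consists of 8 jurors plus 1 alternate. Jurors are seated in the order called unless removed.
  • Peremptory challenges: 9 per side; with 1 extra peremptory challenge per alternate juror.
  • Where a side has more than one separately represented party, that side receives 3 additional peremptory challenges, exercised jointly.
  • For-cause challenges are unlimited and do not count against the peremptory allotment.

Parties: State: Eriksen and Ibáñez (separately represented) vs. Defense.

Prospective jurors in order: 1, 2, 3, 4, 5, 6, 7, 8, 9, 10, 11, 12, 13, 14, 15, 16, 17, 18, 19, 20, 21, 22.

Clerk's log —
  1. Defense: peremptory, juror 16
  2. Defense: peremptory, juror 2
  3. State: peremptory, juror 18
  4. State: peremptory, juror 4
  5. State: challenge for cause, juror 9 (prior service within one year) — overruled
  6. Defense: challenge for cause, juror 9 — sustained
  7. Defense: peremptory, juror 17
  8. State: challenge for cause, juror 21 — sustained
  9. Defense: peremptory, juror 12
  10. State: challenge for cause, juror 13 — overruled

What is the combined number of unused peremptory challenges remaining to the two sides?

State allotment: 9 base + 1 × 1 alternate + 3 multi-party = 13. Defense allotment: 9 base + 1 × 1 alternate = 10.
State peremptories used: #18, #4 — 2 (for-cause on #9, #21, #13 don't count).
Defense peremptories used: #16, #2, #17, #12 — 4 (the for-cause on #9 doesn't count).
Remaining: (13 − 2) + (10 − 4) = 17.

17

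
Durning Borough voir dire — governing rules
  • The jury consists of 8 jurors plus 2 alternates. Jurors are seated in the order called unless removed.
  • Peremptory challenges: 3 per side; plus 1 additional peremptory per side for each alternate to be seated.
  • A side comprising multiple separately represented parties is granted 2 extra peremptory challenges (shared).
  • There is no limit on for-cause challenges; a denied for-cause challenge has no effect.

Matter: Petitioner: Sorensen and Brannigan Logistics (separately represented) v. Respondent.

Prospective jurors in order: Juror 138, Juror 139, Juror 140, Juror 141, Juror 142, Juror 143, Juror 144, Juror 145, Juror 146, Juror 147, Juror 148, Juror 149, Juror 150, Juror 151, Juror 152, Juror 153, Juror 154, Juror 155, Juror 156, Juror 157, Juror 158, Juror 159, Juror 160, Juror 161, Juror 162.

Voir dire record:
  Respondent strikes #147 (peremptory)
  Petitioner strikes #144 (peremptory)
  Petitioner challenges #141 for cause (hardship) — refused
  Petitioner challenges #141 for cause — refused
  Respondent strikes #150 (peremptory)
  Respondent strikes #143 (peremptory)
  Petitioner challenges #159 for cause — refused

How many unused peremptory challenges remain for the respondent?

2

Respondent allotment: 3 base + 1 × 2 alternates = 5.
Respondent peremptories used: #147, #150, #143 — 3.
Remaining: 5 − 3 = 2.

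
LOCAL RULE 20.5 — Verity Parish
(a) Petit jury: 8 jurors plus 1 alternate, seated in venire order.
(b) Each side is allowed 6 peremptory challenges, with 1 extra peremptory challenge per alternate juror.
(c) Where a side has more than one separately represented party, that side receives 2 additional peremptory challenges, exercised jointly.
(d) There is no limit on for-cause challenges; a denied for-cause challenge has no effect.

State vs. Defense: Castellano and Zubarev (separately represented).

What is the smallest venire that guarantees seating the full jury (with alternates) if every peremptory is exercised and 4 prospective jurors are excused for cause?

29

Seats to fill: 8 + 1 alternates = 9.
Peremptories — State: 6 + 1×1 = 7; Defense: 6 + 1×1 + 2 = 9; total 16.
For-cause removals: 4.
Minimum venire: 9 + 16 + 4 = 29.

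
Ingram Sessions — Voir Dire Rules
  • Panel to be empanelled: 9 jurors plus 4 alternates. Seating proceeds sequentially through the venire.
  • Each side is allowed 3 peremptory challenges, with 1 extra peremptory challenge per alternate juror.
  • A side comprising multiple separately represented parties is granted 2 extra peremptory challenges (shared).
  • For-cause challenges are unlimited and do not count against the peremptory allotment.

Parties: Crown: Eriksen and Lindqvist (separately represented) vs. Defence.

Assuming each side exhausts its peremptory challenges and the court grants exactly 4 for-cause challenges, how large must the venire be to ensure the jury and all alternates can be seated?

33

Seats to fill: 9 + 4 alternates = 13.
Peremptories — Crown: 3 + 1×4 + 2 = 9; Defence: 3 + 1×4 = 7; total 16.
For-cause removals: 4.
Minimum venire: 13 + 16 + 4 = 33.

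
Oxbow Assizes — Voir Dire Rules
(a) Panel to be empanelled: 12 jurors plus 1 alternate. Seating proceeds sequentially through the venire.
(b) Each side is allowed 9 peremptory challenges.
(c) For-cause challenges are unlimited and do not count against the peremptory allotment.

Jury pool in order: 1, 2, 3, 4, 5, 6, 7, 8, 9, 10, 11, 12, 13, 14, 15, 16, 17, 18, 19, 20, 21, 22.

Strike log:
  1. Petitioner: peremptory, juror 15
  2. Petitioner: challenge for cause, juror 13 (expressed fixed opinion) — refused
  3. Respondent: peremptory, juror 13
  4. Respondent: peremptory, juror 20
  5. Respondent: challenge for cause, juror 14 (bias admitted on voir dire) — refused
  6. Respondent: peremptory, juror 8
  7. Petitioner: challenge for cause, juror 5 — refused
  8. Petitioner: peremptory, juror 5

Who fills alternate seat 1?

17

Removed: #5, #8, #13, #15, #20. (#14 stays — for-cause denied.)
Seating in order: seats 1–12 → #1, #2, #3, #4, #6, #7, #9, #10, #11, #12, #14, #16; alternates → #17.
So alternate 1 is #17.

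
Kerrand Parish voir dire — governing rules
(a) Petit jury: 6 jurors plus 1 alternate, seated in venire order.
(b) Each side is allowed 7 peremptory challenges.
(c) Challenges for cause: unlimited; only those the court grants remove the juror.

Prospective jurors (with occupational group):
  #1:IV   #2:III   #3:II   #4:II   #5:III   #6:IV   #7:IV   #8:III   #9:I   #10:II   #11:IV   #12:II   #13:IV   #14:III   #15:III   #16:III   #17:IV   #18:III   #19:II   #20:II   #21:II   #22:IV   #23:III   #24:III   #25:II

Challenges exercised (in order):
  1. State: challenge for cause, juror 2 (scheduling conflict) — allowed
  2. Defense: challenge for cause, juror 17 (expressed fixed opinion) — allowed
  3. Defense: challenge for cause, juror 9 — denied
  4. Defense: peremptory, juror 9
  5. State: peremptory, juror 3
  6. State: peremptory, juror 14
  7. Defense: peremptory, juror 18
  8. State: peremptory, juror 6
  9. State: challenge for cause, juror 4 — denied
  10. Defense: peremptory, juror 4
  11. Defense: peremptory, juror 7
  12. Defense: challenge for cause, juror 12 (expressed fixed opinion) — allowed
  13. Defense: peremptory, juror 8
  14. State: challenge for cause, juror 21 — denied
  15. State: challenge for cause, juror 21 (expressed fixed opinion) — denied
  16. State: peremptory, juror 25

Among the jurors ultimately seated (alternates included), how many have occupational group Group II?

1

Removed: #2, #3, #4, #6, #7, #8, #9, #12, #14, #17, #18, #25.
Seated (7 incl. alternates): #1, #5, #10, #11, #13, #15, #16.
Of those, in Group II: #10 → 1.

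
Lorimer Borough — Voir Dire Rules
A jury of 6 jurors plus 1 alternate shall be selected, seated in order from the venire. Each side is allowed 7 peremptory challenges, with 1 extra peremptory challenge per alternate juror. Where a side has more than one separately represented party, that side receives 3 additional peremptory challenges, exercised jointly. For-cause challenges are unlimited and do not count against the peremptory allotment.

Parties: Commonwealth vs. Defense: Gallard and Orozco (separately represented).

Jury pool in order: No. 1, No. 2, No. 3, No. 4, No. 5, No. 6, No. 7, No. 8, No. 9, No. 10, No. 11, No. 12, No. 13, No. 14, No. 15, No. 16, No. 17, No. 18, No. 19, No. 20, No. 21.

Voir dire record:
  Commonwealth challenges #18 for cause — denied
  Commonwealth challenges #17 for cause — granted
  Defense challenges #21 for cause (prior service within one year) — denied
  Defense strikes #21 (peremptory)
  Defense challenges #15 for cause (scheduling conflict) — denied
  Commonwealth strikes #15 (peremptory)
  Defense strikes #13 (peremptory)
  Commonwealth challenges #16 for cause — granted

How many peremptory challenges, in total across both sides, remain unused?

Commonwealth allotment: 7 base + 1 × 1 alternate = 8. Defense allotment: 7 base + 1 × 1 alternate + 3 multi-party = 11.
Commonwealth peremptories used: #15 — 1 (for-cause on #18, #17, #16 don't count).
Defense peremptories used: #21, #13 — 2 (for-cause on #21, #15 don't count).
Remaining: (8 − 1) + (11 − 2) = 16.

16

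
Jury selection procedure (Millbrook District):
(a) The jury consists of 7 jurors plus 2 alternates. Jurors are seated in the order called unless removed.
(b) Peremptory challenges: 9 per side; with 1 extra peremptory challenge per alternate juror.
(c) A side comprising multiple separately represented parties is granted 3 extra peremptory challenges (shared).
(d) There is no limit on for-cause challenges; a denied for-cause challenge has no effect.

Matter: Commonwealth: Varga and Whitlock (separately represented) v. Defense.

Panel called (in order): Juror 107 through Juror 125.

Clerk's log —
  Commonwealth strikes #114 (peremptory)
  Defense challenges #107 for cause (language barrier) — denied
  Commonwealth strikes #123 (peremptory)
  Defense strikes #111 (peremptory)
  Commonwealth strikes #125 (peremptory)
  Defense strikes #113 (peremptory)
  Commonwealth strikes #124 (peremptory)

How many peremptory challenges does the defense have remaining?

Defense allotment: 9 base + 1 × 2 alternates = 11.
Defense peremptories used: #111, #113 — 2 (the for-cause on #107 doesn't count).
Remaining: 11 − 2 = 9.

9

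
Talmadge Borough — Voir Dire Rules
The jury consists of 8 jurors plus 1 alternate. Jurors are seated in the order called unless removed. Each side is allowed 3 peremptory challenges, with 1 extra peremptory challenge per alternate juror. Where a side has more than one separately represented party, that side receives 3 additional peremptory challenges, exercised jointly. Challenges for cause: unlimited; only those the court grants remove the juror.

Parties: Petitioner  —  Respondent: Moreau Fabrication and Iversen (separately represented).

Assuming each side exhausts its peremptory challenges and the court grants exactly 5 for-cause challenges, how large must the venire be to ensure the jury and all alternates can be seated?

Seats to fill: 8 + 1 alternates = 9.
Peremptories — Petitioner: 3 + 1×1 = 4; Respondent: 3 + 1×1 + 3 = 7; total 11.
For-cause removals: 5.
Minimum venire: 9 + 11 + 5 = 25.

25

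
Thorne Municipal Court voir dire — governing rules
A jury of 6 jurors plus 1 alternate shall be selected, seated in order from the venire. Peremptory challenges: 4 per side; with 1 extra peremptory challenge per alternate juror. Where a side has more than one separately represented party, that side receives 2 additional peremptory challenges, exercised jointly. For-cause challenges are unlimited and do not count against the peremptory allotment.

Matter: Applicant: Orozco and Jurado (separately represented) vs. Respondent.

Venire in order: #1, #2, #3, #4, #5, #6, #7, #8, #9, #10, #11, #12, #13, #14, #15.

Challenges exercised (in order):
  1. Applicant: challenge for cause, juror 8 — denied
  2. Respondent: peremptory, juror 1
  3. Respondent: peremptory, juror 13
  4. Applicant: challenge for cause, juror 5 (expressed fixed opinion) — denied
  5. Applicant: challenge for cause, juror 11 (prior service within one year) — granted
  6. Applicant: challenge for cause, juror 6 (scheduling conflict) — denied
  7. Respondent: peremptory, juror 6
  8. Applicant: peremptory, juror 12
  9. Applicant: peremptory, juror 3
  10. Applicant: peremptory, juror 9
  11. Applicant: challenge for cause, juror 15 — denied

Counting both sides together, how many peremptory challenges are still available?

6

Applicant allotment: 4 base + 1 × 1 alternate + 2 multi-party = 7. Respondent allotment: 4 base + 1 × 1 alternate = 5.
Applicant peremptories used: #12, #3, #9 — 3 (for-cause on #8, #5, #11, #6, #15 don't count).
Respondent peremptories used: #1, #13, #6 — 3.
Remaining: (7 − 3) + (5 − 3) = 6.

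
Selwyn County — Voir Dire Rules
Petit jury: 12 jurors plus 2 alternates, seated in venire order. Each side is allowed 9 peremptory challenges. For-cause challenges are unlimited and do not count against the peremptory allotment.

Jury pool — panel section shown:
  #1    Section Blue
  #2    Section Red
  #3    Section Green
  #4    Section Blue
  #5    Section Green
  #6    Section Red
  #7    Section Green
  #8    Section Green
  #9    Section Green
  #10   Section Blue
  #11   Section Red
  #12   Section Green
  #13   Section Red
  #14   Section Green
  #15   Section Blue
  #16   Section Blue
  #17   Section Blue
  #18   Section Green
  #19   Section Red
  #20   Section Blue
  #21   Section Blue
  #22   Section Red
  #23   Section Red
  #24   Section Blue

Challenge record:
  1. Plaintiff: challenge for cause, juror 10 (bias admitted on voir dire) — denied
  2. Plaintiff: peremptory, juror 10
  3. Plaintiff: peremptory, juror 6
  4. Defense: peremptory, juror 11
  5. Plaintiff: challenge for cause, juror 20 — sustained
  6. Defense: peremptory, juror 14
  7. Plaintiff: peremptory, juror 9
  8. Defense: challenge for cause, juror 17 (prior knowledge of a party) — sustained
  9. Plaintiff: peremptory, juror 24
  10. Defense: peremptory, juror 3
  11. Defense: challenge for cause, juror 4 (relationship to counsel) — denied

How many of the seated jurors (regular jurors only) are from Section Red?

Removed: #3, #6, #9, #10, #11, #14, #17, #20, #24.
Seated jurors 1–12: #1, #2, #4, #5, #7, #8, #12, #13, #15, #16, #18, #19 (alternates #21, #22 not counted).
Of those, in Section Red: #2, #13, #19 → 3.

3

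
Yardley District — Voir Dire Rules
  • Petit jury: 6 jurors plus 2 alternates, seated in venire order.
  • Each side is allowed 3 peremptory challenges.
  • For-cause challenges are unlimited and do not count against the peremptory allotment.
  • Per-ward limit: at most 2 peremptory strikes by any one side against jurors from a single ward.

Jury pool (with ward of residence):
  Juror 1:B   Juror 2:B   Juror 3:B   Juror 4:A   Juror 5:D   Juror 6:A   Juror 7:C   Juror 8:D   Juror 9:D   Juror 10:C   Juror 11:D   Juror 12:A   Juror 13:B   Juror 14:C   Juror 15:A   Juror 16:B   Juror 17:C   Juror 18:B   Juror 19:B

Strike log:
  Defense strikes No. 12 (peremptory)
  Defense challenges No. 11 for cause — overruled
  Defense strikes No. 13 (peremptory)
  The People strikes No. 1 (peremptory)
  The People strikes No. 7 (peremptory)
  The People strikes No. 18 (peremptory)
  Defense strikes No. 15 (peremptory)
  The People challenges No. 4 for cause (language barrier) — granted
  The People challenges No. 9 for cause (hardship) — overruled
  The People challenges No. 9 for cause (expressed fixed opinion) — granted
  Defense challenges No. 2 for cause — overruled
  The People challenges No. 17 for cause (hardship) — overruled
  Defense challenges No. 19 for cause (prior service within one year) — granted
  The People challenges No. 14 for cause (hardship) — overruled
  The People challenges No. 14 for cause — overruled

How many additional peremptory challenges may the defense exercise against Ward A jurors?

0

Defense peremptories so far: #12, #13, #15 — 3 of 3 used, 0 left overall.
Against Ward A: #12, #15 — 2 used; per-ward cap 2 leaves 0.
Binding limit: min(0, 0) = 0.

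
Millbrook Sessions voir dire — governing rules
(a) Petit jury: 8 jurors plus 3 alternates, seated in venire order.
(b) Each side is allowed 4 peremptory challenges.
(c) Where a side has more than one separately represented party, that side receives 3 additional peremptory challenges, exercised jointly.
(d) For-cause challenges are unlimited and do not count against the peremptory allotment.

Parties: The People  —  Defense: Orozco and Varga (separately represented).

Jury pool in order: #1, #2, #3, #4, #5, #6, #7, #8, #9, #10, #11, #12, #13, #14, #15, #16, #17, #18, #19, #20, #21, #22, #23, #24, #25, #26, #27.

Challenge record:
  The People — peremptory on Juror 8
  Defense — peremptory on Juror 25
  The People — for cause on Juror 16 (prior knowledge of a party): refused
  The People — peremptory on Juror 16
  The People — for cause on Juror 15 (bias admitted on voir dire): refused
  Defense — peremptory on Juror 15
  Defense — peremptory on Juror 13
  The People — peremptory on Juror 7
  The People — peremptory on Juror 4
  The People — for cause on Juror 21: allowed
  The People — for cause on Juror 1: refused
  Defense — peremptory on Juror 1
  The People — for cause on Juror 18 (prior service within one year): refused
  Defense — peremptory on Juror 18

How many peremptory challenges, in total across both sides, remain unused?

The People allotment: 4. Defense allotment: 4 base + 3 multi-party = 7.
The People peremptories used: #8, #16, #7, #4 — 4 (for-cause on #16, #15, #21, #1, #18 don't count).
Defense peremptories used: #25, #15, #13, #1, #18 — 5.
Remaining: (4 − 4) + (7 − 5) = 2.

2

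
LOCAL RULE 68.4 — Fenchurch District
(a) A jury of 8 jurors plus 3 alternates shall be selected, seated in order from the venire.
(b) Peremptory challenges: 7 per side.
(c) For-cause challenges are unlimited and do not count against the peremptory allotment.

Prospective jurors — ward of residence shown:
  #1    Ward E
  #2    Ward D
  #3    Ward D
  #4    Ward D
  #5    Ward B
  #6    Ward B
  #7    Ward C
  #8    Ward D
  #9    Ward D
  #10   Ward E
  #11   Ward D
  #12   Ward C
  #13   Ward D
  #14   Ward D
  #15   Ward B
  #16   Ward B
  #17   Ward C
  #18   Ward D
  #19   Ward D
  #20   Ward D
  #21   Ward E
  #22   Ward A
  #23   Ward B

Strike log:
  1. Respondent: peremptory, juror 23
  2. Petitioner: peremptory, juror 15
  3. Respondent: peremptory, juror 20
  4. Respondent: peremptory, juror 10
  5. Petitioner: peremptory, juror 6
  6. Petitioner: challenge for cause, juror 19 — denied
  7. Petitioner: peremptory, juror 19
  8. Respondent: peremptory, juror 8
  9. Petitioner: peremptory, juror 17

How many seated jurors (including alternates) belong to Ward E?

1

Removed: #6, #8, #10, #15, #17, #19, #20, #23.
Seated (11 incl. alternates): #1, #2, #3, #4, #5, #7, #9, #11, #12, #13, #14.
Of those, in Ward E: #1 → 1.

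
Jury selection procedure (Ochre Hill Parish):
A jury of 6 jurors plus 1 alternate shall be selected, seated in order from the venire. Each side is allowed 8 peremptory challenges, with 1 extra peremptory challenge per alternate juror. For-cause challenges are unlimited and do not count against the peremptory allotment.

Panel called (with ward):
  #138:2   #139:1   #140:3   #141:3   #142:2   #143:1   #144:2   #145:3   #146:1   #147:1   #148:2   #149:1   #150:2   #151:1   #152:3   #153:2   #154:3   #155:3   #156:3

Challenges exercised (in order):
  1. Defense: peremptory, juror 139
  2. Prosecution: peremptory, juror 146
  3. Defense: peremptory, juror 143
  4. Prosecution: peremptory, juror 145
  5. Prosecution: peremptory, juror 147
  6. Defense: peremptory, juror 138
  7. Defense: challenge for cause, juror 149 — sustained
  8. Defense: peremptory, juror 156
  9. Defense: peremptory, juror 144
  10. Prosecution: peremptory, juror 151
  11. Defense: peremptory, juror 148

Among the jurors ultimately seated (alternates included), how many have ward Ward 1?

0

Removed: #138, #139, #143, #144, #145, #146, #147, #148, #149, #151, #156.
Seated (7 incl. alternates): #140, #141, #142, #150, #152, #153, #154.
None of those are in Ward 1 → 0.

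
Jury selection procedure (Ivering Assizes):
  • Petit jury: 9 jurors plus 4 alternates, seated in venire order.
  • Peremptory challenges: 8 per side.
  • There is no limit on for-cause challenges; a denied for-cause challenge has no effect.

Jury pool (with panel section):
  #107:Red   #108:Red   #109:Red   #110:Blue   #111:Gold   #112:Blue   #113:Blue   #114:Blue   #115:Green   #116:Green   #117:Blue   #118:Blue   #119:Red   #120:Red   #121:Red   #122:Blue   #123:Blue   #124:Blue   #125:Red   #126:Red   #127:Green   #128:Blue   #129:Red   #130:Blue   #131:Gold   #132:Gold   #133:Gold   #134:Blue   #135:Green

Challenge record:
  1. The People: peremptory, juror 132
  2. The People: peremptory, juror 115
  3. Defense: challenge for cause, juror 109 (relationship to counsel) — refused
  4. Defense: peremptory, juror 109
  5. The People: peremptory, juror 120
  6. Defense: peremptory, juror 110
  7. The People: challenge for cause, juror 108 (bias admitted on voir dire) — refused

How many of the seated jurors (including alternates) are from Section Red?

4

Removed: #109, #110, #115, #120, #132.
Seated (13 incl. alternates): #107, #108, #111, #112, #113, #114, #116, #117, #118, #119, #121, #122, #123.
Of those, in Section Red: #107, #108, #119, #121 → 4.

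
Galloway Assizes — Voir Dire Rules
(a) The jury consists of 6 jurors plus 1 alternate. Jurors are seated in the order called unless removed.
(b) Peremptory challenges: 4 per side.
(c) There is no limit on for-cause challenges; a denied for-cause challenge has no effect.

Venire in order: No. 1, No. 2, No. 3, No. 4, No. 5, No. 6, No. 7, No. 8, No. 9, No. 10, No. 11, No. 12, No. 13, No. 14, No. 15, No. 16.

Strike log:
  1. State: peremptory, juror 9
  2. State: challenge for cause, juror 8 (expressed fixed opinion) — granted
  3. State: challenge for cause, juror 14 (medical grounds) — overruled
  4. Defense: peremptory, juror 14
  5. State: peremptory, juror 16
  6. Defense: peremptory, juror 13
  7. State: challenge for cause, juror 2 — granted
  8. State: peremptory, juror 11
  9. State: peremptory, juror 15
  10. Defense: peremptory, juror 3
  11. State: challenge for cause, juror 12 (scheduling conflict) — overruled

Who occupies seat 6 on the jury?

10

Removed: #2, #3, #8, #9, #11, #13, #14, #15, #16. (#12 stays — for-cause denied.)
Seating in order: seats 1–6 → #1, #4, #5, #6, #7, #10; alternates → #12.
So seat 6 is #10.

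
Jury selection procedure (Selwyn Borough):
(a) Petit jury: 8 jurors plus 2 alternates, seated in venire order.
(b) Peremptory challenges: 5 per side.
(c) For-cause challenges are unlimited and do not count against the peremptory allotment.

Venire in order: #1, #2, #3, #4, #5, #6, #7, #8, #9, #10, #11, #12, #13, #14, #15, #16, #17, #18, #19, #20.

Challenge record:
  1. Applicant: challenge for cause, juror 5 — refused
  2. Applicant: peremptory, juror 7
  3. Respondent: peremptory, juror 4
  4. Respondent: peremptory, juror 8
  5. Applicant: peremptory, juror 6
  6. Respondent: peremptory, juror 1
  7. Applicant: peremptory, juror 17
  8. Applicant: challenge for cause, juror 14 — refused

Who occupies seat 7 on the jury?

Removed: #1, #4, #6, #7, #8, #17. (#5, #14 stay — for-cause denied.)
Seating in order: seats 1–8 → #2, #3, #5, #9, #10, #11, #12, #13; alternates → #14, #15.
So seat 7 is #12.

12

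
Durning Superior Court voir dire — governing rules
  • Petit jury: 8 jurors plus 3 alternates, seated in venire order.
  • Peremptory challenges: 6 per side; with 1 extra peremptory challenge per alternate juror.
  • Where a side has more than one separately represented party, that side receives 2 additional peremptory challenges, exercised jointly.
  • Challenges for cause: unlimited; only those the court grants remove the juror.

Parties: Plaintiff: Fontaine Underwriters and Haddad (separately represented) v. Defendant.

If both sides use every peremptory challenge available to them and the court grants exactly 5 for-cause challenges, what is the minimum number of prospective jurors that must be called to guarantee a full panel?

36

Seats to fill: 8 + 3 alternates = 11.
Peremptories — Plaintiff: 6 + 1×3 + 2 = 11; Defendant: 6 + 1×3 = 9; total 20.
For-cause removals: 5.
Minimum venire: 11 + 20 + 5 = 36.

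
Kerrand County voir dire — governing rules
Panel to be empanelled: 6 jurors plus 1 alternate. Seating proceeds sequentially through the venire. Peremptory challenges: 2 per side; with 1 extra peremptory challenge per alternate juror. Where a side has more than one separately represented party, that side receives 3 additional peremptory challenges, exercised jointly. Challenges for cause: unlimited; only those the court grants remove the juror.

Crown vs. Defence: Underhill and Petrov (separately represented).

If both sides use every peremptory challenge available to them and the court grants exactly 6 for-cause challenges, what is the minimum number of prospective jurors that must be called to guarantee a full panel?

Seats to fill: 6 + 1 alternates = 7.
Peremptories — Crown: 2 + 1×1 = 3; Defence: 2 + 1×1 + 3 = 6; total 9.
For-cause removals: 6.
Minimum venire: 7 + 9 + 6 = 22.

22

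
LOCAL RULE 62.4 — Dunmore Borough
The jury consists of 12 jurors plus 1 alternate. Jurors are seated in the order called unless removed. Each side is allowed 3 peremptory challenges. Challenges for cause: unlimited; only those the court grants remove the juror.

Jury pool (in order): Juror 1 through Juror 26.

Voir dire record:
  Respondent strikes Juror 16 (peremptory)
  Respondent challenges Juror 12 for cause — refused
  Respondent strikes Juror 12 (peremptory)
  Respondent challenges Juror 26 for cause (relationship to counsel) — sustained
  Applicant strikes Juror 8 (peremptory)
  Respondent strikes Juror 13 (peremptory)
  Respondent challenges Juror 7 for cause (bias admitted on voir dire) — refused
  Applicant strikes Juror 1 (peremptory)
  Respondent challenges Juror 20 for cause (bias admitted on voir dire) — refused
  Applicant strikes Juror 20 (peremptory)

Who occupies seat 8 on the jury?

Removed: #1, #8, #12, #13, #16, #20, #26. (#7 stays — for-cause denied.)
Seating in order: seats 1–12 → #2, #3, #4, #5, #6, #7, #9, #10, #11, #14, #15, #17; alternates → #18.
So seat 8 is #10.

10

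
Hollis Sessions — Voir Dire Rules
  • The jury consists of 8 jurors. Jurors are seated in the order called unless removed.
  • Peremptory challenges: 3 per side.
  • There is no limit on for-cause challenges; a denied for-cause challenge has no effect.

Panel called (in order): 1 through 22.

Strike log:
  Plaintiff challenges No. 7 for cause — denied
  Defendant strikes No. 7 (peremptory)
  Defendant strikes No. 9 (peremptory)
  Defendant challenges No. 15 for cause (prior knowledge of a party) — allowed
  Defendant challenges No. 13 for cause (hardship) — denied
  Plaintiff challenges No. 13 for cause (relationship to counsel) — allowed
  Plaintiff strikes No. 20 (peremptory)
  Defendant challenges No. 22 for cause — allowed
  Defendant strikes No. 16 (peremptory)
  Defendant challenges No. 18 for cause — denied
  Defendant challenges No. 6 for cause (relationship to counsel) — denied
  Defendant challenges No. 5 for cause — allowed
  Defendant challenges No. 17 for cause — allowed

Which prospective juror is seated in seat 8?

11

Removed: #5, #7, #9, #13, #15, #16, #17, #20, #22. (#6, #18 stay — for-cause denied.)
Filling seats in venire order through position 8: #1, #2, #3, #4, #6, #8, #10, #11.
So seat 8 is #11.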